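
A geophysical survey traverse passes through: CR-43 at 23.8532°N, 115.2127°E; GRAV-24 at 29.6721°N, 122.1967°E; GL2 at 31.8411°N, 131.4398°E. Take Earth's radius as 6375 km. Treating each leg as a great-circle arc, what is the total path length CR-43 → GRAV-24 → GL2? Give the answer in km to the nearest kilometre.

1864 km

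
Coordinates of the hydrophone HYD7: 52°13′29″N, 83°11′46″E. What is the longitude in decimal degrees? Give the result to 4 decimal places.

83° + 11′/60 + 46″/3600 = 83 + 0.18333 + 0.01278 = 83.1961°

83.1961°E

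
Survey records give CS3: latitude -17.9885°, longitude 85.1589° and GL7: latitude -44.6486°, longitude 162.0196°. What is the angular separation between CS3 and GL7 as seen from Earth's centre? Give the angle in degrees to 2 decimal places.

68.23°

Δφ = -26.6601°,  Δλ = 76.8607°
a = sin²(Δφ/2) + cos φ₁ cos φ₂ sin²(Δλ/2) = 0.314577
c = 2·arcsin(√a) = 1.190876 rad = 68.2322°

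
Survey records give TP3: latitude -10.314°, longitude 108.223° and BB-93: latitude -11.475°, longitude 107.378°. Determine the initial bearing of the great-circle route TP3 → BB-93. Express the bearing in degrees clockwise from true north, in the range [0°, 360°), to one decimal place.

215.5°

Δλ = -0.8450°
y = sin Δλ · cos φ₂ = -0.014453
x = cos φ₁ sin φ₂ − sin φ₁ cos φ₂ cos Δλ = -0.020281
θ = atan2(y, x) = -144.5254° → 215.4746° (mod 360°)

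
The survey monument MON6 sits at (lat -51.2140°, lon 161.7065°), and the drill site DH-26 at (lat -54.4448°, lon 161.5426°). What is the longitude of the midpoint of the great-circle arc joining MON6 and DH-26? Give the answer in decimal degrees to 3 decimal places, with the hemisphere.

Bx = cos φ₂ cos Δλ = 0.581485,  By = cos φ₂ sin Δλ = -0.001663
φₘ = atan2(sin φ₁ + sin φ₂, √((cos φ₁ + Bx)² + By²)) = -52.82943°
λₘ = λ₁ + atan2(By, cos φ₁ + Bx) = 161.62760°

161.628°E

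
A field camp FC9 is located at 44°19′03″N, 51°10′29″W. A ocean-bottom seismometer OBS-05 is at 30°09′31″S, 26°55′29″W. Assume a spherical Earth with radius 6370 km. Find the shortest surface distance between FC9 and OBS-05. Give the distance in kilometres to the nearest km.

8638 km

FC9: φ = +44.31750°, λ = -51.17472°
OBS-05: φ = -30.15861°, λ = -26.92472°
Δφ = -74.4761°,  Δλ = 24.2500°
a = sin²(Δφ/2) + cos φ₁ cos φ₂ sin²(Δλ/2) = 0.393473
c = 2·arcsin(√a) = 1.356097 rad = 77.6986°
d = R·c = 6370 × 1.356097 = 8638.3 km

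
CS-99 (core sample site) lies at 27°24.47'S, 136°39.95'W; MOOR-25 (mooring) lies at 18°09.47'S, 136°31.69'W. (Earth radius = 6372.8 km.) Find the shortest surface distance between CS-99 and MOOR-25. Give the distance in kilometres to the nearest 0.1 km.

1028.9 km

CS-99: φ = -27.40783°, λ = -136.66583°
MOOR-25: φ = -18.15783°, λ = -136.52817°
Δφ = 9.2500°,  Δλ = 0.1377°
a = sin²(Δφ/2) + cos φ₁ cos φ₂ sin²(Δλ/2) = 0.006503
c = 2·arcsin(√a) = 0.161458 rad = 9.2509°
d = R·c = 6372.8 × 0.161458 = 1028.9 km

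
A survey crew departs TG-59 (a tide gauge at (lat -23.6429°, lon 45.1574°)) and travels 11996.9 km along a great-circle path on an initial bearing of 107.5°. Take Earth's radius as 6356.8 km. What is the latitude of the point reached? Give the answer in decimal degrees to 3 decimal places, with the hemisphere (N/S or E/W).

7.873°S

δ = d/R = 11996.9/6356.8 = 1.887255 rad
φ₂ = arcsin(sin φ₁ cos δ + cos φ₁ sin δ cos θ)
   = arcsin(-0.40104·-0.31120 + 0.91606·0.95034·-0.30071) = -7.87334°
λ₂ = λ₁ + atan2(sin θ sin δ cos φ₁, cos δ − sin φ₁ sin φ₂) = 158.95394°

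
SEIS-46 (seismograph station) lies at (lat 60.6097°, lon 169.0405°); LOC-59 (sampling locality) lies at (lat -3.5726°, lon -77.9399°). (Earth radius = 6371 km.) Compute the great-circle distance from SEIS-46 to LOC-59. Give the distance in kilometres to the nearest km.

Δφ = -64.1823°,  Δλ = 113.0196°
a = sin²(Δφ/2) + cos φ₁ cos φ₂ sin²(Δλ/2) = 0.622914
c = 2·arcsin(√a) = 1.819171 rad = 104.2308°
d = R·c = 6371 × 1.819171 = 11589.9 km

11590 km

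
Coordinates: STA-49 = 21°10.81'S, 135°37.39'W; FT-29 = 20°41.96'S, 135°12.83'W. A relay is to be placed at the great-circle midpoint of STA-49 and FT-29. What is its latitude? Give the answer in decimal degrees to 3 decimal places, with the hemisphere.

STA-49: φ = -21.18017°, λ = -135.62317°
FT-29: φ = -20.69933°, λ = -135.21383°
Bx = cos φ₂ cos Δλ = 0.935424,  By = cos φ₂ sin Δλ = 0.006683
φₘ = atan2(sin φ₁ + sin φ₂, √((cos φ₁ + Bx)² + By²)) = -20.93987°
λₘ = λ₁ + atan2(By, cos φ₁ + Bx) = -135.41817°

20.940°S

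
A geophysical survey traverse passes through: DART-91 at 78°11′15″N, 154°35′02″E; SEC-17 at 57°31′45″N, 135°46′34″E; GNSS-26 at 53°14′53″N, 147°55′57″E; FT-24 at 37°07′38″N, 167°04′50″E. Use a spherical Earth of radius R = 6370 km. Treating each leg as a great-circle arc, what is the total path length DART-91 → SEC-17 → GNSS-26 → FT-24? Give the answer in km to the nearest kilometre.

5624 km

DART-91: φ = +78.18750°, λ = +154.58389°
SEC-17: φ = +57.52917°, λ = +135.77611°
GNSS-26: φ = +53.24806°, λ = +147.93250°
FT-24: φ = +37.12722°, λ = +167.08056°
DART-91→SEC-17: c = 0.376839 rad, d = 2400.46 km
SEC-17→GNSS-26: c = 0.141493 rad, d = 901.31 km
GNSS-26→FT-24: c = 0.364550 rad, d = 2322.18 km
Total = 2400.46 + 901.31 + 2322.18 = 5623.96 km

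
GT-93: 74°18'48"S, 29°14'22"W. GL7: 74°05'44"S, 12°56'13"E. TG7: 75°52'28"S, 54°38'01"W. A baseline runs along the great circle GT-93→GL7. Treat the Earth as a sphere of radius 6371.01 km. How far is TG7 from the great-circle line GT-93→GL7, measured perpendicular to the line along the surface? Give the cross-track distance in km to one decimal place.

521.5 km

GT-93: φ = -74.31333°, λ = -29.23944°
GL7: φ = -74.09556°, λ = +12.93694°
TG7: φ = -75.87444°, λ = -54.63361°
δ₁₃ = central angle GT-93→TG7 = 0.116226 rad  (haversine)
θ₁₃ = bearing GT-93→TG7 = 244.489°,  θ₁₂ = bearing GT-93→GL7 = 109.321°
dₓₜ = R·arcsin(sin δ₁₃ · sin(θ₁₃ − θ₁₂)) = 6371.01·arcsin(0.11596·sin(135.167°)) = 521.473 km
|dₓₜ| = 521.473 km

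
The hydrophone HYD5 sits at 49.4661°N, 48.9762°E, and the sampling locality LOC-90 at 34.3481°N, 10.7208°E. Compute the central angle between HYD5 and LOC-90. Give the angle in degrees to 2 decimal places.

31.77°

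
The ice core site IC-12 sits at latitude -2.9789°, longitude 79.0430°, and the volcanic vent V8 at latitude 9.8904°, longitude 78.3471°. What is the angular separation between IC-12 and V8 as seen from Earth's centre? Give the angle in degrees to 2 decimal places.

12.89°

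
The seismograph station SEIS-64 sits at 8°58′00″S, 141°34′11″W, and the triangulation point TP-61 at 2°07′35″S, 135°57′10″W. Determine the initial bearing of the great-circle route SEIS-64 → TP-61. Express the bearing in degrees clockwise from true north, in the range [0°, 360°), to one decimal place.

39.6°

SEIS-64: φ = -8.96667°, λ = -141.56972°
TP-61: φ = -2.12639°, λ = -135.95278°
Δλ = 5.6169°
y = sin Δλ · cos φ₂ = 0.097810
x = cos φ₁ sin φ₂ − sin φ₁ cos φ₂ cos Δλ = 0.118354
θ = atan2(y, x) = 39.5709° → 39.5709° (mod 360°)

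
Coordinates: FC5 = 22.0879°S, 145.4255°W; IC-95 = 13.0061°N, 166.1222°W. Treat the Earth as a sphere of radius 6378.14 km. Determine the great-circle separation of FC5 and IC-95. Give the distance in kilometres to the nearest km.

4513 km

Δφ = 35.0940°,  Δλ = -20.6967°
a = sin²(Δφ/2) + cos φ₁ cos φ₂ sin²(Δλ/2) = 0.120028
c = 2·arcsin(√a) = 0.707568 rad = 40.5407°
d = R·c = 6378.14 × 0.707568 = 4513.0 km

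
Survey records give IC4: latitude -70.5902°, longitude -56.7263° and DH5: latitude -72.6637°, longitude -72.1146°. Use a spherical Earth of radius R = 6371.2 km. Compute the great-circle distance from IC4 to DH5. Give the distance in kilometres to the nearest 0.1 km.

584.5 km

Δφ = -2.0735°,  Δλ = -15.3883°
a = sin²(Δφ/2) + cos φ₁ cos φ₂ sin²(Δλ/2) = 0.002102
c = 2·arcsin(√a) = 0.091737 rad = 5.2561°
d = R·c = 6371.2 × 0.091737 = 584.5 km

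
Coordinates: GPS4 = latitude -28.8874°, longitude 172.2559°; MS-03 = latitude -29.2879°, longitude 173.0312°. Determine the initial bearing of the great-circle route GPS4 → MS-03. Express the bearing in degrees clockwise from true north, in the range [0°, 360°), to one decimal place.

120.8°

Δλ = 0.7753°
y = sin Δλ · cos φ₂ = 0.011801
x = cos φ₁ sin φ₂ − sin φ₁ cos φ₂ cos Δλ = -0.007029
θ = atan2(y, x) = 120.7766° → 120.7766° (mod 360°)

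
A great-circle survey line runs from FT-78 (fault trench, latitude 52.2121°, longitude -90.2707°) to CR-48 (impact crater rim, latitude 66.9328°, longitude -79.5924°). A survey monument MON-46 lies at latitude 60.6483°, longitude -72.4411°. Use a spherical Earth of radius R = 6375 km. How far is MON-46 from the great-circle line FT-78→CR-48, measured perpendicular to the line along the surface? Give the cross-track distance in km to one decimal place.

638.5 km

δ₁₃ = central angle FT-78→MON-46 = 0.225177 rad  (haversine)
θ₁₃ = bearing FT-78→MON-46 = 42.236°,  θ₁₂ = bearing FT-78→CR-48 = 15.632°
dₓₜ = R·arcsin(sin δ₁₃ · sin(θ₁₃ − θ₁₂)) = 6375·arcsin(0.22328·sin(26.604°)) = 638.491 km
|dₓₜ| = 638.491 km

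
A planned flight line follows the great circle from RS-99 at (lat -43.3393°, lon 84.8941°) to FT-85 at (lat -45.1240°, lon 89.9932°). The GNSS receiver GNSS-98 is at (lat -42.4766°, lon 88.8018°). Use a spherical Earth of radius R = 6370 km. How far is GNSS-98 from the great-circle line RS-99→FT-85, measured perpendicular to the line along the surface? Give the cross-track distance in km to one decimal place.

227.6 km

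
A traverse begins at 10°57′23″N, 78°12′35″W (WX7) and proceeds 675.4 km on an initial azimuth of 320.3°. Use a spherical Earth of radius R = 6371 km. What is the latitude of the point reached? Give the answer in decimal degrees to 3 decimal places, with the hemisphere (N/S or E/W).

15.600°N

WX7: φ = +10.95639°, λ = -78.20972°
δ = d/R = 675.4/6371 = 0.106012 rad
φ₂ = arcsin(sin φ₁ cos δ + cos φ₁ sin δ cos θ)
   = arcsin(0.19006·0.99439 + 0.98177·0.10581·0.76940) = 15.60021°
λ₂ = λ₁ + atan2(sin θ sin δ cos φ₁, cos δ − sin φ₁ sin φ₂) = -82.23377°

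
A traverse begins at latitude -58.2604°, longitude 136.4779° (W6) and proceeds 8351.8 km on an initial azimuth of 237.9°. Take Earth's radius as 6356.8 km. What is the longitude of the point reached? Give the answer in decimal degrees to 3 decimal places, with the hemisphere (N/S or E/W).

δ = d/R = 8351.8/6356.8 = 1.313837 rad
φ₂ = arcsin(sin φ₁ cos δ + cos φ₁ sin δ cos θ)
   = arcsin(-0.85045·0.25414 + 0.52606·0.96717·-0.53140) = -29.11095°
λ₂ = λ₁ + atan2(sin θ sin δ cos φ₁, cos δ − sin φ₁ sin φ₂) = 26.15797°

26.158°E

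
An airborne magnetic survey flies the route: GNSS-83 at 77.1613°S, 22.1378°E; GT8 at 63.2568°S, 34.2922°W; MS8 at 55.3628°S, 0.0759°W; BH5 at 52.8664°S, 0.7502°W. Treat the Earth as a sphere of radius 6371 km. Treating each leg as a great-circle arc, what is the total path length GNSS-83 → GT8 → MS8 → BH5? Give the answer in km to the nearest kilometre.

GNSS-83→GT8: c = 0.387129 rad, d = 2466.40 km
GT8→MS8: c = 0.329340 rad, d = 2098.22 km
MS8→BH5: c = 0.044113 rad, d = 281.04 km
Total = 2466.40 + 2098.22 + 281.04 = 4845.66 km

4846 km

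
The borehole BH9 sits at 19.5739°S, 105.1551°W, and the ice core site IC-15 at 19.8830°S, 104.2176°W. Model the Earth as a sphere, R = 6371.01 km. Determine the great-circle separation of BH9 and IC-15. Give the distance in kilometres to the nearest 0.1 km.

Δφ = -0.3091°,  Δλ = 0.9375°
a = sin²(Δφ/2) + cos φ₁ cos φ₂ sin²(Δλ/2) = 0.000067
c = 2·arcsin(√a) = 0.016319 rad = 0.9350°
d = R·c = 6371.01 × 0.016319 = 104.0 km

104.0 km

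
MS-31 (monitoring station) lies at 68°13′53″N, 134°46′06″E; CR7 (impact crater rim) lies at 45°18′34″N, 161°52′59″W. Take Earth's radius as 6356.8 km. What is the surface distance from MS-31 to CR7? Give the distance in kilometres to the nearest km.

4326 km

MS-31: φ = +68.23139°, λ = +134.76833°
CR7: φ = +45.30944°, λ = -161.88306°
Δφ = -22.9219°,  Δλ = 63.3486°
a = sin²(Δφ/2) + cos φ₁ cos φ₂ sin²(Δλ/2) = 0.111394
c = 2·arcsin(√a) = 0.680574 rad = 38.9940°
d = R·c = 6356.8 × 0.680574 = 4326.3 km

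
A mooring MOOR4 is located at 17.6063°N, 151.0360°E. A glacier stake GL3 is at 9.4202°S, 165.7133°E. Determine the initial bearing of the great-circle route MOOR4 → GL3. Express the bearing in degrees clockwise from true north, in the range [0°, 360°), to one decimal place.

Δλ = 14.6773°
y = sin Δλ · cos φ₂ = 0.249958
x = cos φ₁ sin φ₂ − sin φ₁ cos φ₂ cos Δλ = -0.444665
θ = atan2(y, x) = 150.6585° → 150.6585° (mod 360°)

150.7°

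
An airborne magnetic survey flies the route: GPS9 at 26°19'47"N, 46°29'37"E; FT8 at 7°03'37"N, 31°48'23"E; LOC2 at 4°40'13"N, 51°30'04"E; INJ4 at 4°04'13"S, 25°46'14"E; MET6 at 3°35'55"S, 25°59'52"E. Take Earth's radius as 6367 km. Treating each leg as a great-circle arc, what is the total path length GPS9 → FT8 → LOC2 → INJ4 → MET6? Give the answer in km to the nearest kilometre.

7914 km

GPS9: φ = +26.32972°, λ = +46.49361°
FT8: φ = +7.06028°, λ = +31.80639°
LOC2: φ = +4.67028°, λ = +51.50111°
INJ4: φ = -4.07028°, λ = +25.77056°
MET6: φ = -3.59861°, λ = +25.99778°
GPS9→FT8: c = 0.415503 rad, d = 2645.51 km
FT8→LOC2: c = 0.344430 rad, d = 2192.99 km
LOC2→INJ4: c = 0.473866 rad, d = 3017.11 km
INJ4→MET6: c = 0.009134 rad, d = 58.15 km
Total = 2645.51 + 2192.99 + 3017.11 + 58.15 = 7913.76 km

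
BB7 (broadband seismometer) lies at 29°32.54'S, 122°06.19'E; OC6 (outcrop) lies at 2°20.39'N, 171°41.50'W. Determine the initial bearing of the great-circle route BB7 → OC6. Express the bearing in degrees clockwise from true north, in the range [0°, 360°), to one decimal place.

75.6°

BB7: φ = -29.54233°, λ = +122.10317°
OC6: φ = +2.33983°, λ = -171.69167°
Δλ = 66.2052°
y = sin Δλ · cos φ₂ = 0.914233
x = cos φ₁ sin φ₂ − sin φ₁ cos φ₂ cos Δλ = 0.234287
θ = atan2(y, x) = 75.6264° → 75.6264° (mod 360°)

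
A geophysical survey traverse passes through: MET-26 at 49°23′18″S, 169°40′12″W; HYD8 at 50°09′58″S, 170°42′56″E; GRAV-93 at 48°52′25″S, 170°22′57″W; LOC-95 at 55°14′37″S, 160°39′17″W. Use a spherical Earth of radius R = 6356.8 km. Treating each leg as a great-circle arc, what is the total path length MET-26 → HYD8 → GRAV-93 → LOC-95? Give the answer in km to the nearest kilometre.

MET-26: φ = -49.38833°, λ = -169.67000°
HYD8: φ = -50.16611°, λ = +170.71556°
GRAV-93: φ = -48.87361°, λ = -170.38250°
LOC-95: φ = -55.24361°, λ = -160.65472°
MET-26→HYD8: c = 0.220845 rad, d = 1403.87 km
HYD8→GRAV-93: c = 0.214767 rad, d = 1365.23 km
GRAV-93→LOC-95: c = 0.152233 rad, d = 967.72 km
Total = 1403.87 + 1365.23 + 967.72 = 3736.82 km

3737 km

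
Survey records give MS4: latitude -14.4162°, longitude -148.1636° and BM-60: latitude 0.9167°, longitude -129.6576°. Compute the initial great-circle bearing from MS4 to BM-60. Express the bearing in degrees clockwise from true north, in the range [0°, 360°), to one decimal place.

Δλ = 18.5060°
y = sin Δλ · cos φ₂ = 0.317363
x = cos φ₁ sin φ₂ − sin φ₁ cos φ₂ cos Δλ = 0.251555
θ = atan2(y, x) = 51.5983° → 51.5983° (mod 360°)

51.6°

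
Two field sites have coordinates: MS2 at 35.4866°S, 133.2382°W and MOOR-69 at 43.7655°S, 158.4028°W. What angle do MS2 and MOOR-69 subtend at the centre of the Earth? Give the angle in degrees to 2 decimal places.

20.97°

Δφ = -8.2789°,  Δλ = -25.1646°
a = sin²(Δφ/2) + cos φ₁ cos φ₂ sin²(Δλ/2) = 0.033116
c = 2·arcsin(√a) = 0.365994 rad = 20.9699°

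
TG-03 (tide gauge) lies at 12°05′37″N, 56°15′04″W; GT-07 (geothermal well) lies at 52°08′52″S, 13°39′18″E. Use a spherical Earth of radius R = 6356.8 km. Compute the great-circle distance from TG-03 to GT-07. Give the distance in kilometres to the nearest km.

9726 km

TG-03: φ = +12.09361°, λ = -56.25111°
GT-07: φ = -52.14778°, λ = +13.65500°
Δφ = -64.2414°,  Δλ = 69.9061°
a = sin²(Δφ/2) + cos φ₁ cos φ₂ sin²(Δλ/2) = 0.479645
c = 2·arcsin(√a) = 1.530074 rad = 87.6668°
d = R·c = 6356.8 × 1.530074 = 9726.4 km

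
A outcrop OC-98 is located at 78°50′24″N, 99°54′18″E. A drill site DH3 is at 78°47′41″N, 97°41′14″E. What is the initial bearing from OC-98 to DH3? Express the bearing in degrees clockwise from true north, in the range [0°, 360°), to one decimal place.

265.1°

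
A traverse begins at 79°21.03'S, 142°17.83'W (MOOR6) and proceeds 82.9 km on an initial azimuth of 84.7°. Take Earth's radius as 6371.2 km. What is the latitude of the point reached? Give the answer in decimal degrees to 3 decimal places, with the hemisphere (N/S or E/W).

79.256°S

MOOR6: φ = -79.35050°, λ = -142.29717°
δ = d/R = 82.9/6371.2 = 0.013012 rad
φ₂ = arcsin(sin φ₁ cos δ + cos φ₁ sin δ cos θ)
   = arcsin(-0.98278·0.99992 + 0.18480·0.01301·0.09237) = -79.25626°
λ₂ = λ₁ + atan2(sin θ sin δ cos φ₁, cos δ − sin φ₁ sin φ₂) = -138.31198°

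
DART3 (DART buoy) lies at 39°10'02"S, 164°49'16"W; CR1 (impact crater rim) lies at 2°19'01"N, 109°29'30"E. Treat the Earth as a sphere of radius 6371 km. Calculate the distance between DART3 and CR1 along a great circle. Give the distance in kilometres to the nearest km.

9799 km

DART3: φ = -39.16722°, λ = -164.82111°
CR1: φ = +2.31694°, λ = +109.49167°
Δφ = 41.4842°,  Δλ = -85.6872°
a = sin²(Δφ/2) + cos φ₁ cos φ₂ sin²(Δλ/2) = 0.483639
c = 2·arcsin(√a) = 1.538068 rad = 88.1248°
d = R·c = 6371 × 1.538068 = 9799.0 km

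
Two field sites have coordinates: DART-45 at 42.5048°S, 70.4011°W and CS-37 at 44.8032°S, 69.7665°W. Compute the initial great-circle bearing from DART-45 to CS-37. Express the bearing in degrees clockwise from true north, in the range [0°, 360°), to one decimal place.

168.9°

Δλ = 0.6346°
y = sin Δλ · cos φ₂ = 0.007859
x = cos φ₁ sin φ₂ − sin φ₁ cos φ₂ cos Δλ = -0.040133
θ = atan2(y, x) = 168.9211° → 168.9211° (mod 360°)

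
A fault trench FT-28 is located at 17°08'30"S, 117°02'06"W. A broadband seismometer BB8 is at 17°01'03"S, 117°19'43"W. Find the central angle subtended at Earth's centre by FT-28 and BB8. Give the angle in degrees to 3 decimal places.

0.307°

FT-28: φ = -17.14167°, λ = -117.03500°
BB8: φ = -17.01750°, λ = -117.32861°
Δφ = 0.1242°,  Δλ = -0.2936°
a = sin²(Δφ/2) + cos φ₁ cos φ₂ sin²(Δλ/2) = 0.000007
c = 2·arcsin(√a) = 0.005356 rad = 0.3069°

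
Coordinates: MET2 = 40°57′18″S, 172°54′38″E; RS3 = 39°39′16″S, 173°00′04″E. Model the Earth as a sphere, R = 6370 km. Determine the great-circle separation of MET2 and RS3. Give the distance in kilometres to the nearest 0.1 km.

MET2: φ = -40.95500°, λ = +172.91056°
RS3: φ = -39.65444°, λ = +173.00111°
Δφ = 1.3006°,  Δλ = 0.0906°
a = sin²(Δφ/2) + cos φ₁ cos φ₂ sin²(Δλ/2) = 0.000129
c = 2·arcsin(√a) = 0.022731 rad = 1.3024°
d = R·c = 6370 × 0.022731 = 144.8 km

144.8 km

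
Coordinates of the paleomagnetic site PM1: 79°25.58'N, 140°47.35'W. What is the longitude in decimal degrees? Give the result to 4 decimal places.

140.7892°W

140° + 47.35′/60 = 140 + 0.78917 = 140.7892°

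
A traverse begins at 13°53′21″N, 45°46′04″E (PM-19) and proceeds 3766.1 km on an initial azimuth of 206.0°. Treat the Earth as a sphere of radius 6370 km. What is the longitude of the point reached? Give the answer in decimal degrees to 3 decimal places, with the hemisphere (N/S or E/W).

30.990°E

PM-19: φ = +13.88917°, λ = +45.76778°
δ = d/R = 3766.1/6370 = 0.591224 rad
φ₂ = arcsin(sin φ₁ cos δ + cos φ₁ sin δ cos θ)
   = arcsin(0.24004·0.83026 + 0.97076·0.55738·-0.89879) = -16.67973°
λ₂ = λ₁ + atan2(sin θ sin δ cos φ₁, cos δ − sin φ₁ sin φ₂) = 30.99000°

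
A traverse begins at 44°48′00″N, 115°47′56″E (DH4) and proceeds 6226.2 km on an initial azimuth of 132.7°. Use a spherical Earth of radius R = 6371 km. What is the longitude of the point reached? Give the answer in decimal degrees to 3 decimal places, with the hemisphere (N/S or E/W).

153.333°E

DH4: φ = +44.80000°, λ = +115.79889°
δ = d/R = 6226.2/6371 = 0.977272 rad
φ₂ = arcsin(sin φ₁ cos δ + cos φ₁ sin δ cos θ)
   = arcsin(0.70463·0.55929 + 0.70957·0.82897·-0.67816) = -0.27573°
λ₂ = λ₁ + atan2(sin θ sin δ cos φ₁, cos δ − sin φ₁ sin φ₂) = 153.33293°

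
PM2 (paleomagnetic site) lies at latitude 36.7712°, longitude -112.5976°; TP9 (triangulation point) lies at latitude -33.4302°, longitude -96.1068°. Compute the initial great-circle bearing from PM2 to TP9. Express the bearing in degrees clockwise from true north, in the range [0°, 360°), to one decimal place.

Δλ = 16.4908°
y = sin Δλ · cos φ₂ = 0.236899
x = cos φ₁ sin φ₂ − sin φ₁ cos φ₂ cos Δλ = -0.920339
θ = atan2(y, x) = 165.5652° → 165.5652° (mod 360°)

165.6°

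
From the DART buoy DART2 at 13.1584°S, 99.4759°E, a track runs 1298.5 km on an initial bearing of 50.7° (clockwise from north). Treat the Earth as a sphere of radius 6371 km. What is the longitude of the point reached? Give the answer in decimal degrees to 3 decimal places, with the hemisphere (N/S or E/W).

δ = d/R = 1298.5/6371 = 0.203814 rad
φ₂ = arcsin(sin φ₁ cos δ + cos φ₁ sin δ cos θ)
   = arcsin(-0.22764·0.97930 + 0.97374·0.20241·0.63338) = -5.62965°
λ₂ = λ₁ + atan2(sin θ sin δ cos φ₁, cos δ − sin φ₁ sin φ₂) = 108.53128°

108.531°E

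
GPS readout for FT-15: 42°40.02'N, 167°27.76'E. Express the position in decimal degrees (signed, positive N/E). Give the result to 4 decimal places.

+42.6670°, +167.4627°

lat: 42.6670° N → +42.6670°
lon: 167.4627° E → +167.4627°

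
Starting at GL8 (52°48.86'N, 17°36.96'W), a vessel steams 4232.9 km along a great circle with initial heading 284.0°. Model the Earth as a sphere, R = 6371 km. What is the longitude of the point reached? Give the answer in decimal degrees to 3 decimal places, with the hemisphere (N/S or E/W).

GL8: φ = +52.81433°, λ = -17.61600°
δ = d/R = 4232.9/6371 = 0.664401 rad
φ₂ = arcsin(sin φ₁ cos δ + cos φ₁ sin δ cos θ)
   = arcsin(0.79668·0.78729 + 0.60440·0.61659·0.24192) = 45.83793°
λ₂ = λ₁ + atan2(sin θ sin δ cos φ₁, cos δ − sin φ₁ sin φ₂) = -76.79087°

76.791°W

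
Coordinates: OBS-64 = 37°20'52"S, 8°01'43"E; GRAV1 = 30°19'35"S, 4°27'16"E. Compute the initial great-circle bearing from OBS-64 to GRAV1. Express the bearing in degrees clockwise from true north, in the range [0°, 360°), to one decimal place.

OBS-64: φ = -37.34778°, λ = +8.02861°
GRAV1: φ = -30.32639°, λ = +4.45444°
Δλ = -3.5742°
y = sin Δλ · cos φ₂ = -0.053810
x = cos φ₁ sin φ₂ − sin φ₁ cos φ₂ cos Δλ = 0.121221
θ = atan2(y, x) = -23.9364° → 336.0636° (mod 360°)

336.1°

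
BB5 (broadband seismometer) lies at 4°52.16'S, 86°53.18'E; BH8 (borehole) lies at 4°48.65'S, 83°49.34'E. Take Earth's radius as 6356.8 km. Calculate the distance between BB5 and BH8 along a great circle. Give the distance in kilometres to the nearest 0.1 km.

BB5: φ = -4.86933°, λ = +86.88633°
BH8: φ = -4.81083°, λ = +83.82233°
Δφ = 0.0585°,  Δλ = -3.0640°
a = sin²(Δφ/2) + cos φ₁ cos φ₂ sin²(Δλ/2) = 0.000710
c = 2·arcsin(√a) = 0.053296 rad = 3.0536°
d = R·c = 6356.8 × 0.053296 = 338.8 km

338.8 km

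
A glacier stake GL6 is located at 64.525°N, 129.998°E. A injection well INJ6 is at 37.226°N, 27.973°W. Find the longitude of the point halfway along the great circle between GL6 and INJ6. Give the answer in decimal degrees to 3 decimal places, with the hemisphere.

5.885°W

Bx = cos φ₂ cos Δλ = -0.738124,  By = cos φ₂ sin Δλ = -0.298656
φₘ = atan2(sin φ₁ + sin φ₂, √((cos φ₁ + Bx)² + By²)) = 74.11626°
λₘ = λ₁ + atan2(By, cos φ₁ + Bx) = -5.88505°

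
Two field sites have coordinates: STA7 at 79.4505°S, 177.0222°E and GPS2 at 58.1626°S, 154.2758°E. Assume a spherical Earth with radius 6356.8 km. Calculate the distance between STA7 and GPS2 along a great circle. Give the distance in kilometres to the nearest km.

2490 km

Δφ = 21.2879°,  Δλ = -22.7464°
a = sin²(Δφ/2) + cos φ₁ cos φ₂ sin²(Δλ/2) = 0.037872
c = 2·arcsin(√a) = 0.391713 rad = 22.4435°
d = R·c = 6356.8 × 0.391713 = 2490.0 km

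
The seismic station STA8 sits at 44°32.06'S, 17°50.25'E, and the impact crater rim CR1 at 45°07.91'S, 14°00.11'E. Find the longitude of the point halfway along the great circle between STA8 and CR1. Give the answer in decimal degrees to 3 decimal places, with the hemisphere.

15.930°E

STA8: φ = -44.53433°, λ = +17.83750°
CR1: φ = -45.13183°, λ = +14.00183°
Bx = cos φ₂ cos Δλ = 0.703898,  By = cos φ₂ sin Δλ = -0.047193
φₘ = atan2(sin φ₁ + sin φ₂, √((cos φ₁ + Bx)² + By²)) = -44.84913°
λₘ = λ₁ + atan2(By, cos φ₁ + Bx) = 15.92961°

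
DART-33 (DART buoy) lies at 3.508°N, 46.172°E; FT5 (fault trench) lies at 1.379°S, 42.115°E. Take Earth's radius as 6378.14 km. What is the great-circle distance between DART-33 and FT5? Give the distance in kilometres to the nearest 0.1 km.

706.9 km

Δφ = -4.8870°,  Δλ = -4.0570°
a = sin²(Δφ/2) + cos φ₁ cos φ₂ sin²(Δλ/2) = 0.003068
c = 2·arcsin(√a) = 0.110834 rad = 6.3503°
d = R·c = 6378.14 × 0.110834 = 706.9 km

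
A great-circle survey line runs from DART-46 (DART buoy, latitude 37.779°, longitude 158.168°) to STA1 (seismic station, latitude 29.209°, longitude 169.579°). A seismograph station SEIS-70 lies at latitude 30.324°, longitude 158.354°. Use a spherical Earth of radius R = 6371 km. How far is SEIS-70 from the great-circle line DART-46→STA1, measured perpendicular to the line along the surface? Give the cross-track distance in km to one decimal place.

634.8 km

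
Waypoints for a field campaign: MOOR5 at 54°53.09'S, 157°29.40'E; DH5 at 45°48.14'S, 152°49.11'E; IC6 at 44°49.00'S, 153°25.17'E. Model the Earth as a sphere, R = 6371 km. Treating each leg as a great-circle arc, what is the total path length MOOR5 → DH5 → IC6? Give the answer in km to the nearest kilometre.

1182 km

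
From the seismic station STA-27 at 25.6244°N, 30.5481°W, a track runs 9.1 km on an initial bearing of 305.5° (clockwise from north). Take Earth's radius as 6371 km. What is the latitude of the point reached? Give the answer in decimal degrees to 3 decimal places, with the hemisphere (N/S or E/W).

25.672°N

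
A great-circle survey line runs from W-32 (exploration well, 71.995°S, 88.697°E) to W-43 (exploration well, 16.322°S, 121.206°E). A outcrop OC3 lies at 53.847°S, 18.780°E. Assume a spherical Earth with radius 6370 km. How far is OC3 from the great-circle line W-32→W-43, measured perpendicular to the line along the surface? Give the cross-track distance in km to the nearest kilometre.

2676 km

δ₁₃ = central angle W-32→OC3 = 0.590756 rad  (haversine)
θ₁₃ = bearing W-32→OC3 = 264.134°,  θ₁₂ = bearing W-32→W-43 = 37.066°
dₓₜ = R·arcsin(sin δ₁₃ · sin(θ₁₃ − θ₁₂)) = 6370·arcsin(0.55699·sin(227.068°)) = -2675.729 km
|dₓₜ| = 2675.729 km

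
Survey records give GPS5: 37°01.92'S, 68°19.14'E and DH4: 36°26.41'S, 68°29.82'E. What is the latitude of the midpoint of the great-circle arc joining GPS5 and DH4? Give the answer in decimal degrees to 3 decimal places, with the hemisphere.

36.736°S

GPS5: φ = -37.03200°, λ = +68.31900°
DH4: φ = -36.44017°, λ = +68.49700°
Bx = cos φ₂ cos Δλ = 0.804474,  By = cos φ₂ sin Δλ = 0.002499
φₘ = atan2(sin φ₁ + sin φ₂, √((cos φ₁ + Bx)² + By²)) = -36.73612°
λₘ = λ₁ + atan2(By, cos φ₁ + Bx) = 68.40834°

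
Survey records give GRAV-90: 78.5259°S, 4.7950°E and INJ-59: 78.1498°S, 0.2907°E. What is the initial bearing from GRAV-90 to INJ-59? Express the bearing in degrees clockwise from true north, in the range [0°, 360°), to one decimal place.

Δλ = -4.5043°
y = sin Δλ · cos φ₂ = -0.016127
x = cos φ₁ sin φ₂ − sin φ₁ cos φ₂ cos Δλ = 0.005943
θ = atan2(y, x) = -69.7721° → 290.2279° (mod 360°)

290.2°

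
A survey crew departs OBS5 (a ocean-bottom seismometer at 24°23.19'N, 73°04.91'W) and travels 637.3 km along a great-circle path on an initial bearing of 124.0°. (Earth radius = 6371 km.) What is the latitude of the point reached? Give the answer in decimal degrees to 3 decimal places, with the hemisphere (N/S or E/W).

OBS5: φ = +24.38650°, λ = -73.08183°
δ = d/R = 637.3/6371 = 0.100031 rad
φ₂ = arcsin(sin φ₁ cos δ + cos φ₁ sin δ cos θ)
   = arcsin(0.41289·0.99500 + 0.91078·0.09986·-0.55919) = 21.09802°
λ₂ = λ₁ + atan2(sin θ sin δ cos φ₁, cos δ − sin φ₁ sin φ₂) = -67.99070°

21.098°N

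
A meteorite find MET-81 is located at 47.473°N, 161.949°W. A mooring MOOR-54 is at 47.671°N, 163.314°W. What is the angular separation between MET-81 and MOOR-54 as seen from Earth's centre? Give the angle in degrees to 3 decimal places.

0.942°

Δφ = 0.1980°,  Δλ = -1.3650°
a = sin²(Δφ/2) + cos φ₁ cos φ₂ sin²(Δλ/2) = 0.000068
c = 2·arcsin(√a) = 0.016440 rad = 0.9419°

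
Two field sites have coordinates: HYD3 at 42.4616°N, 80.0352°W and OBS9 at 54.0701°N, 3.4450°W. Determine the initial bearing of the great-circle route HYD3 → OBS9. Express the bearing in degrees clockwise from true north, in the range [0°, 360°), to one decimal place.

48.5°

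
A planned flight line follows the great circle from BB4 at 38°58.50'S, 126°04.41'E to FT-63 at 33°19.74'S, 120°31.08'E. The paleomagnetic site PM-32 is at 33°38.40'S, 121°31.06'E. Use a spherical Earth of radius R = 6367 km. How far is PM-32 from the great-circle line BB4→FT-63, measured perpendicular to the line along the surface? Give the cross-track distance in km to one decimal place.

BB4: φ = -38.97500°, λ = +126.07350°
FT-63: φ = -33.32900°, λ = +120.51800°
PM-32: φ = -33.64000°, λ = +121.51767°
δ₁₃ = central angle BB4→PM-32 = 0.112993 rad  (haversine)
θ₁₃ = bearing BB4→PM-32 = 324.091°,  θ₁₂ = bearing BB4→FT-63 = 319.858°
dₓₜ = R·arcsin(sin δ₁₃ · sin(θ₁₃ − θ₁₂)) = 6367·arcsin(0.11275·sin(4.234°)) = 52.998 km
|dₓₜ| = 52.998 km

53.0 km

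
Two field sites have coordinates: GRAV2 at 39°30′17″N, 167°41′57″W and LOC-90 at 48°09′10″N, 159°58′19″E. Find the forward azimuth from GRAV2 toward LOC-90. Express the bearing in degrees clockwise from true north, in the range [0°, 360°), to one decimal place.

301.2°

GRAV2: φ = +39.50472°, λ = -167.69917°
LOC-90: φ = +48.15278°, λ = +159.97194°
Δλ = -32.3289°
y = sin Δλ · cos φ₂ = -0.356776
x = cos φ₁ sin φ₂ − sin φ₁ cos φ₂ cos Δλ = 0.216150
θ = atan2(y, x) = -58.7907° → 301.2093° (mod 360°)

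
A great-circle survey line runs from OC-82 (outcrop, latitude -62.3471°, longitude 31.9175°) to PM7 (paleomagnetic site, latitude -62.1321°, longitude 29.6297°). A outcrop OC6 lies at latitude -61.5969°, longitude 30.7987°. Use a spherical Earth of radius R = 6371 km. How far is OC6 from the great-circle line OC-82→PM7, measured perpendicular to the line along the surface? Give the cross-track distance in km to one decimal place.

70.9 km

δ₁₃ = central angle OC-82→OC6 = 0.015988 rad  (haversine)
θ₁₃ = bearing OC-82→OC6 = 324.483°,  θ₁₂ = bearing OC-82→PM7 = 280.393°
dₓₜ = R·arcsin(sin δ₁₃ · sin(θ₁₃ − θ₁₂)) = 6371·arcsin(0.01599·sin(44.090°)) = 70.871 km
|dₓₜ| = 70.871 km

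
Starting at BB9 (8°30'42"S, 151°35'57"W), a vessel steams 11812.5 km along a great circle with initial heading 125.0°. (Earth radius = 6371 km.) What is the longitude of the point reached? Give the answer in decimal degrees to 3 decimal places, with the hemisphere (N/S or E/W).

37.127°W

BB9: φ = -8.51167°, λ = -151.59917°
δ = d/R = 11812.5/6371 = 1.854105 rad
φ₂ = arcsin(sin φ₁ cos δ + cos φ₁ sin δ cos θ)
   = arcsin(-0.14801·-0.27953 + 0.98899·0.96014·-0.57358) = -30.21669°
λ₂ = λ₁ + atan2(sin θ sin δ cos φ₁, cos δ − sin φ₁ sin φ₂) = -37.12702°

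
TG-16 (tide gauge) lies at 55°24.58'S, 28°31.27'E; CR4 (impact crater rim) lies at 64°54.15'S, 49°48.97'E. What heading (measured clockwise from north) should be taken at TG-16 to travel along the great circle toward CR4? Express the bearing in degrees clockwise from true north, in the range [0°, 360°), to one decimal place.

TG-16: φ = -55.40967°, λ = +28.52117°
CR4: φ = -64.90250°, λ = +49.81617°
Δλ = 21.2950°
y = sin Δλ · cos φ₂ = 0.154042
x = cos φ₁ sin φ₂ − sin φ₁ cos φ₂ cos Δλ = -0.188765
θ = atan2(y, x) = 140.7838° → 140.7838° (mod 360°)

140.8°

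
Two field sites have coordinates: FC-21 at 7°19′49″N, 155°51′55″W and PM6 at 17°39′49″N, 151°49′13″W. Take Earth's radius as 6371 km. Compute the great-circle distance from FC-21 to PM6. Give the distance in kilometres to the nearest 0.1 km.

FC-21: φ = +7.33028°, λ = -155.86528°
PM6: φ = +17.66361°, λ = -151.82028°
Δφ = 10.3333°,  Δλ = 4.0450°
a = sin²(Δφ/2) + cos φ₁ cos φ₂ sin²(Δλ/2) = 0.009287
c = 2·arcsin(√a) = 0.193034 rad = 11.0601°
d = R·c = 6371 × 0.193034 = 1229.8 km

1229.8 km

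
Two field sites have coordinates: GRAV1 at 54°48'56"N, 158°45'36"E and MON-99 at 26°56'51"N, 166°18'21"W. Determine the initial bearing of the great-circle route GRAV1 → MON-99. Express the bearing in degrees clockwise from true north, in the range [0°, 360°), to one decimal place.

GRAV1: φ = +54.81556°, λ = +158.76000°
MON-99: φ = +26.94750°, λ = -166.30583°
Δλ = 34.9342°
y = sin Δλ · cos φ₂ = 0.510459
x = cos φ₁ sin φ₂ − sin φ₁ cos φ₂ cos Δλ = -0.336158
θ = atan2(y, x) = 123.3665° → 123.3665° (mod 360°)

123.4°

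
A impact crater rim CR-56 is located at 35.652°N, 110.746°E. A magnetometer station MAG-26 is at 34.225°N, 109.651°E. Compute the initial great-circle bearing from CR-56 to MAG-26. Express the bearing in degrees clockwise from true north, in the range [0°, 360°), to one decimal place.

Δλ = -1.0950°
y = sin Δλ · cos φ₂ = -0.015801
x = cos φ₁ sin φ₂ − sin φ₁ cos φ₂ cos Δλ = -0.024815
θ = atan2(y, x) = -147.5133° → 212.4867° (mod 360°)

212.5°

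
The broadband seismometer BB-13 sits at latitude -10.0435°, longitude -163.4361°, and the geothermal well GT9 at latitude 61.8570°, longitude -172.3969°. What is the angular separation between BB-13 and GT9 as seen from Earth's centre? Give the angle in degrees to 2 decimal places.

Δφ = 71.9005°,  Δλ = -8.9608°
a = sin²(Δφ/2) + cos φ₁ cos φ₂ sin²(Δλ/2) = 0.347500
c = 2·arcsin(√a) = 1.260858 rad = 72.2419°

72.24°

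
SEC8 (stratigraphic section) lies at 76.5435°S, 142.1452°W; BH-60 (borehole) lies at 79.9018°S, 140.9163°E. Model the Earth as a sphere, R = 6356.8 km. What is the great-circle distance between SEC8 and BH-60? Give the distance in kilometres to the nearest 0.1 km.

Δφ = -3.3583°,  Δλ = -76.9385°
a = sin²(Δφ/2) + cos φ₁ cos φ₂ sin²(Δλ/2) = 0.016649
c = 2·arcsin(√a) = 0.258784 rad = 14.8272°
d = R·c = 6356.8 × 0.258784 = 1645.0 km

1645.0 km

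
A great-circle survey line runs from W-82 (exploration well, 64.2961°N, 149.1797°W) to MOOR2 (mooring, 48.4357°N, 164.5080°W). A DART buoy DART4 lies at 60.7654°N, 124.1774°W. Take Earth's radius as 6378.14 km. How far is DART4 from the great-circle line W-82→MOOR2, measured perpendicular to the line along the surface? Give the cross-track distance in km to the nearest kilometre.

1161 km

δ₁₃ = central angle W-82→DART4 = 0.208936 rad  (haversine)
θ₁₃ = bearing W-82→DART4 = 95.629°,  θ₁₂ = bearing W-82→MOOR2 = 214.834°
dₓₜ = R·arcsin(sin δ₁₃ · sin(θ₁₃ − θ₁₂)) = 6378.14·arcsin(0.20742·sin(-119.205°)) = -1161.182 km
|dₓₜ| = 1161.182 km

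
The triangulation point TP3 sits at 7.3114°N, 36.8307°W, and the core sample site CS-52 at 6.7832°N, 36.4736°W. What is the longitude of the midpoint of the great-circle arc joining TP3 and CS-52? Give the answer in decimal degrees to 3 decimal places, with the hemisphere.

36.652°W

Bx = cos φ₂ cos Δλ = 0.992981,  By = cos φ₂ sin Δλ = 0.006189
φₘ = atan2(sin φ₁ + sin φ₂, √((cos φ₁ + Bx)² + By²)) = 7.04733°
λₘ = λ₁ + atan2(By, cos φ₁ + Bx) = -36.65205°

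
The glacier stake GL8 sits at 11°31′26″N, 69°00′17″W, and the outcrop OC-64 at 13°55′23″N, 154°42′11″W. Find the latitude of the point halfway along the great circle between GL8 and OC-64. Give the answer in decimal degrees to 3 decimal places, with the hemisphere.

GL8: φ = +11.52389°, λ = -69.00472°
OC-64: φ = +13.92306°, λ = -154.70306°
Bx = cos φ₂ cos Δλ = 0.072804,  By = cos φ₂ sin Δλ = -0.967885
φₘ = atan2(sin φ₁ + sin φ₂, √((cos φ₁ + Bx)² + By²)) = 17.11733°
λₘ = λ₁ + atan2(By, cos φ₁ + Bx) = -111.60261°

17.117°N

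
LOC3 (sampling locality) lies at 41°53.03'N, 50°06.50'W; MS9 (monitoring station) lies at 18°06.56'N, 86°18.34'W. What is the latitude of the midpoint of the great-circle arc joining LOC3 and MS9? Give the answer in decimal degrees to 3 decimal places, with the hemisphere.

31.251°N

LOC3: φ = +41.88383°, λ = -50.10833°
MS9: φ = +18.10933°, λ = -86.30567°
Bx = cos φ₂ cos Δλ = 0.767014,  By = cos φ₂ sin Δλ = -0.561314
φₘ = atan2(sin φ₁ + sin φ₂, √((cos φ₁ + Bx)² + By²)) = 31.25108°
λₘ = λ₁ + atan2(By, cos φ₁ + Bx) = -70.48127°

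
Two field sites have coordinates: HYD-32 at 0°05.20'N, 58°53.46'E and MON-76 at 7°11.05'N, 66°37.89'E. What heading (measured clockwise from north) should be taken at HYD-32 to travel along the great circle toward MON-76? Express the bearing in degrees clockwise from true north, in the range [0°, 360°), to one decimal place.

HYD-32: φ = +0.08667°, λ = +58.89100°
MON-76: φ = +7.18417°, λ = +66.63150°
Δλ = 7.7405°
y = sin Δλ · cos φ₂ = 0.133629
x = cos φ₁ sin φ₂ − sin φ₁ cos φ₂ cos Δλ = 0.123572
θ = atan2(y, x) = 47.2393° → 47.2393° (mod 360°)

47.2°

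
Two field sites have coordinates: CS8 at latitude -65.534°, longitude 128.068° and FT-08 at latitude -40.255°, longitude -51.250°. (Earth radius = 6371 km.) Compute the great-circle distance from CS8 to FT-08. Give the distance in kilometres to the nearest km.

Δφ = 25.2790°,  Δλ = -179.3180°
a = sin²(Δφ/2) + cos φ₁ cos φ₂ sin²(Δλ/2) = 0.363941
c = 2·arcsin(√a) = 1.295203 rad = 74.2097°
d = R·c = 6371 × 1.295203 = 8251.7 km

8252 km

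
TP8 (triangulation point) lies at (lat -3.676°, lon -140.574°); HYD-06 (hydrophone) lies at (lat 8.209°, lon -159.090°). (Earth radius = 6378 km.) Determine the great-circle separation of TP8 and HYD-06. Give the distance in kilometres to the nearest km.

2445 km

Δφ = 11.8850°,  Δλ = -18.5160°
a = sin²(Δφ/2) + cos φ₁ cos φ₂ sin²(Δλ/2) = 0.036283
c = 2·arcsin(√a) = 0.383305 rad = 21.9617°
d = R·c = 6378 × 0.383305 = 2444.7 km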